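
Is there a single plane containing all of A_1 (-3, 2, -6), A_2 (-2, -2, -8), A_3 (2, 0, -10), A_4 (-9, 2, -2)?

Yes

A normal to the plane through A_1, A_2, A_3 is n = A_1A_2 × A_1A_3 = (12, -6, 18).
The plane has equation n·P = -156. For A_4: n·A_4 = -156.
Equal, so A_4 lies in the plane and all four are coplanar.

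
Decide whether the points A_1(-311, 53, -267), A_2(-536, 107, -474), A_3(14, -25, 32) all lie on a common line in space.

A_1A_2 = (-225, 54, -207), A_1A_3 = (325, -78, 299).
A_1A_2 × A_1A_3 = (0, 0, 0).
The cross product vanishes, so the three points are collinear.

Yes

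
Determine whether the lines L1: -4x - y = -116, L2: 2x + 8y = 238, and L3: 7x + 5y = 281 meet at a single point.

Intersecting L1 and L2: solving the 2×2 system gives (x, y) = (23, 24).
Substitute into L3: (7)(23) + (5)(24) = 281.
This equals 281, so (23, 24) lies on all three lines and they are concurrent.

Yes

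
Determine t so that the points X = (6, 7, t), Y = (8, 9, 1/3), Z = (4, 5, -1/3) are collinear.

0

Direction YZ = (-4, -4, -2/3). From the x-coordinate of X, the parameter along the line is τ = (6 − 8)/(-4) = 1/2.
Then t = 1/3 + 1/2·(-2/3) = 0.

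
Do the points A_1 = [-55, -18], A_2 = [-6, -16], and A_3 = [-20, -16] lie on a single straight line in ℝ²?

No

A_1A_2 = (49, 2), A_1A_3 = (35, 2).
If collinear, A_1A_3 would be a scalar multiple of A_1A_2. But (49)·(2) ≠ (2)·(35) (difference 28), so they are not parallel; the points are not collinear.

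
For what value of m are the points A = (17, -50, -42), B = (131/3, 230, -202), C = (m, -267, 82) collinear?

Direction AB = (80/3, 280, -160). From the y-coordinate of C, the parameter along the line is τ = (-267 − (-50))/280 = -31/40.
Then m = 17 + (-31/40)·(80/3) = -11/3.

-11/3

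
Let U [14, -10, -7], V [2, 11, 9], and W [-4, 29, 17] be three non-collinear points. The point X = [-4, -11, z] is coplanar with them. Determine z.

17

Coplanarity requires UV · (UW × UX) = 0.
UV = (-12, 21, 16), UW = (-18, 39, 24); the triple product is linear in z with coefficient -90 and constant term 1530.
Setting it to zero: z = 17.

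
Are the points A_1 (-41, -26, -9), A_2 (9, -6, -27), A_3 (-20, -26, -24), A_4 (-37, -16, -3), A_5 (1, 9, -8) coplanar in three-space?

The plane through A_1, A_2, A_3 has normal n = A_1A_2 × A_1A_3 = (-300, 372, -420) and equation n·P = 6408.
Checking the remaining points: n·A_4 = 6408, n·A_5 = 6408.
All equal 6408, so all 5 points lie in one plane.

Yes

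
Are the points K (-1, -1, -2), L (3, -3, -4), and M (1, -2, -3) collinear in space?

Yes

KL = (4, -2, -2), KM = (2, -1, -1).
KL × KM = (0, 0, 0).
The cross product vanishes, so the three points are collinear.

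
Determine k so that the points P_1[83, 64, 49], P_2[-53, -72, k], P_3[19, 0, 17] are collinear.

-19

Collinearity requires P_1P_2 × P_1P_3 = 0; each component is linear in k.
The x-component gives (64)k + (1216) = 0, so k = -19.
The remaining components then also vanish.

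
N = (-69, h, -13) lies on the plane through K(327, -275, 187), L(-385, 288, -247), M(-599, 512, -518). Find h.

22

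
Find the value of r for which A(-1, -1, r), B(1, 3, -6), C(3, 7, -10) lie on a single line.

-2

Collinearity requires AB × AC = 0; each component is linear in r.
The x-component gives (4)r + (8) = 0, so r = -2.
The remaining components then also vanish.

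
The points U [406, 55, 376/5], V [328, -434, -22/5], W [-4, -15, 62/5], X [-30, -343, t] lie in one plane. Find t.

-188/5

Coplanarity ⇔ det[UV; UW; UX] = 0.
Expanding, this is linear in t: (-195030)t + (-7333128) = 0.
So t = -188/5.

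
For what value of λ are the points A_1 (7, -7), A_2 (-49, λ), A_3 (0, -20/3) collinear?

Collinearity: (A_2 − A_1) must be parallel to (A_3 − A_1) = (-7, 1/3).
Cross-multiplying the components: (λ − (-7))·(-7) = (-56)·(1/3).
Solving gives λ = -13/3.

-13/3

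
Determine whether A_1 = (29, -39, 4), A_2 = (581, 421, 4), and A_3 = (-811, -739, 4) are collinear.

A_1A_2 = (552, 460, 0), A_1A_3 = (-840, -700, 0).
Each component of A_1A_3 is -35/23 times the corresponding component of A_1A_2, so A_1A_3 = -35/23·A_1A_2 and the points are collinear.

Yes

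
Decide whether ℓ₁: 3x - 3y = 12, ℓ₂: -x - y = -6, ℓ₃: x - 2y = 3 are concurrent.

Intersecting ℓ₁ and ℓ₂: solving the 2×2 system gives (x, y) = (5, 1).
Substitute into ℓ₃: (1)(5) + (-2)(1) = 3.
This equals 3, so (5, 1) lies on all three lines and they are concurrent.

Yes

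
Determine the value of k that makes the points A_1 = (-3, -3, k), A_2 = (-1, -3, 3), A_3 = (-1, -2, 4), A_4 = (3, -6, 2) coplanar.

2

The points are coplanar iff A_1A_2 · (A_1A_3 × A_1A_4) = 0.
Expanding, this is linear in k: (4)k + (-8) = 0.
So k = 2.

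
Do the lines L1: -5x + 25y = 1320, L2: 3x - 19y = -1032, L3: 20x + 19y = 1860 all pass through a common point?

Yes

Lines aᵢx + bᵢy = cᵢ with pairwise distinct directions are concurrent exactly when det[aᵢ bᵢ cᵢ] = 0.
Here the determinant is 0.
It vanishes, so the lines are concurrent at (36, 60).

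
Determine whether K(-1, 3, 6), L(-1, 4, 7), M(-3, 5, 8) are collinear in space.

No

KL = (0, 1, 1), KM = (-2, 2, 2).
Comparing components 3 and 1: (1)(-2) − (0)(2) = -2 ≠ 0, so KL and KM are not parallel and the points are not collinear.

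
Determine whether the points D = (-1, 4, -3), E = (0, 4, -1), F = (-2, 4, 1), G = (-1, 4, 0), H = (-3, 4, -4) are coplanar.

Yes

The plane through D, E, F has normal n = DE × DF = (0, -6, 0) and equation n·P = -24.
Checking the remaining points: n·G = -24, n·H = -24.
All equal -24, so all 5 points lie in one plane.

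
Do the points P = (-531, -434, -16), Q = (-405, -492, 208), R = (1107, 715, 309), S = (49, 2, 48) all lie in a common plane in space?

A normal to the plane through P, Q, R is n = PQ × PR = (-276226, 325962, 239778).
The plane has equation n·X = 1372050. For S: n·S = -1373806.
-1373806 ≠ 1372050, so S is off the plane.

No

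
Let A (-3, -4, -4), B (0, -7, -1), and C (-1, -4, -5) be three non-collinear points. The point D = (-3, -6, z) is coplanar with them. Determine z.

The plane through A, B, C has equation 3x + 9y + 6z = -69.
Substituting D: (6)z + (-63) = -69, so z = -1.

-1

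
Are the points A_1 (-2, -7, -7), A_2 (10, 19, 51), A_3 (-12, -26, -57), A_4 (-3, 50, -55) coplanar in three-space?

A normal to the plane through A_1, A_2, A_3 is n = A_1A_2 × A_1A_3 = (-198, 20, 32).
The plane has equation n·P = 32. For A_4: n·A_4 = -166.
-166 ≠ 32, so A_4 is off the plane.

No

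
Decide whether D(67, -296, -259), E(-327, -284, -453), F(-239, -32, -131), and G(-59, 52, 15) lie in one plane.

With D as base: DE = (-394, 12, -194), DF = (-306, 264, 128), DG = (-126, 348, 274).
DF × DG = (27792, 67716, -73224).
DE · (DF × DG) = 4068000.
Since 4068000 ≠ 0, the four points are not coplanar.

No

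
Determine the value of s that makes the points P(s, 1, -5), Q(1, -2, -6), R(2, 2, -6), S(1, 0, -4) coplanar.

3/2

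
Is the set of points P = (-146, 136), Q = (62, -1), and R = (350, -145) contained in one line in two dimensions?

PQ = (208, -137), PR = (496, -281).
Twice the signed area of △PQR is (208)(-281) − (-137)(496) = 9504.
The area is nonzero, so the three points are not collinear.

No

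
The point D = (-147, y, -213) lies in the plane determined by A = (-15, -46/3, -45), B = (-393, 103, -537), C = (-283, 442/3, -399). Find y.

The plane through A, B, C has equation 38142x − 1956y − (89324/3)z = 797722.
Substituting D: (-1956)y + (735130) = 797722, so y = -32.

-32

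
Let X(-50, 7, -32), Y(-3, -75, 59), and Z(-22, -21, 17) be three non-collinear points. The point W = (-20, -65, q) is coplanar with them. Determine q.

The plane through X, Y, Z has equation −1470x + 245y + 980z = 43855.
Substituting W: (980)q + (13475) = 43855, so q = 31.

31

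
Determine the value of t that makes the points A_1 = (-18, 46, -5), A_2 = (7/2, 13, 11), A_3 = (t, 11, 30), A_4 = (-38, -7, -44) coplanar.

Coplanarity ⇔ det[A_1A_2; A_1A_3; A_1A_4] = 0.
Expanding, this is linear in t: (-2135)t + (42700) = 0.
So t = 20.

20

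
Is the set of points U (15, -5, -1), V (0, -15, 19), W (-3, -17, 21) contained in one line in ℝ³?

UV = (-15, -10, 20), UW = (-18, -12, 22).
Comparing components 2 and 3: (-10)(22) − (20)(-12) = 20 ≠ 0, so UV and UW are not parallel and the points are not collinear.

No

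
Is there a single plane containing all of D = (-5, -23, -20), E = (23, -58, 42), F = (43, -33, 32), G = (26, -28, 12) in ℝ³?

With D as base: DE = (28, -35, 62), DF = (48, -10, 52), DG = (31, -5, 32).
DF × DG = (-60, 76, 70).
DE · (DF × DG) = 0.
The scalar triple product vanishes, so the four points are coplanar.

Yes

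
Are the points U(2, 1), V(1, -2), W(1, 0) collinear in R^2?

No

UV = (-1, -3), UW = (-1, -1).
det[UV; UW] = (-1)(-1) − (-3)(-1) = -2.
The determinant is nonzero, so they are not collinear.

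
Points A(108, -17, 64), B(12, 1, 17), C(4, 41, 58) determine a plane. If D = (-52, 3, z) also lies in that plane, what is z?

The plane through A, B, C has equation 2618x + 4312y − 3696z = -27104.
Substituting D: (-3696)z + (-123200) = -27104, so z = -26.

-26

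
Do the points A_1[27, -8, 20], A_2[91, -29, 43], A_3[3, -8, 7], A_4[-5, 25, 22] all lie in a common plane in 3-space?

No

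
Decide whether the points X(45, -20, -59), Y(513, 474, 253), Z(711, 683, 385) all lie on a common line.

XY = (468, 494, 312), XZ = (666, 703, 444).
XY × XZ = (0, 0, 0).
The cross product vanishes, so the three points are collinear.

Yes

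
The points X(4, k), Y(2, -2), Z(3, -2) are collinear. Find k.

The three points are collinear iff det[XY; XZ] = 0.
This determinant is linear in k: (1)k + (2) = 0, so k = -2.

-2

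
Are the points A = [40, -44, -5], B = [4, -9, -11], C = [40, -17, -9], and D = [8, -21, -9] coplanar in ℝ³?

The four points are coplanar iff the 3×3 determinant with rows AB, AC, AD is zero.
Rows: (-36, 35, -6), (0, 27, -4), (-32, 23, -4).
Expanding along the first row: (-36)(-16) − (35)(-128) + (-6)(864) = -128.
Nonzero ⇒ not coplanar.

No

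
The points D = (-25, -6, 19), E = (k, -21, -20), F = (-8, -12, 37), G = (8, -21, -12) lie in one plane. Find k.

7

Coplanarity ⇔ det[DE; DF; DG] = 0.
Expanding, this is linear in k: (456)k + (-3192) = 0.
So k = 7.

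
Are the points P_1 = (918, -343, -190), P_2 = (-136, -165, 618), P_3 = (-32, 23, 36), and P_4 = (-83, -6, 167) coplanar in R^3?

Yes

The four points are coplanar iff the 3×3 determinant with rows P_1P_2, P_1P_3, P_1P_4 is zero.
Rows: (-1054, 178, 808), (-950, 366, 226), (-1001, 337, 357).
Expanding along the first row: (-1054)(54500) − (178)(-112924) + (808)(46216) = 0.
Zero determinant ⇒ coplanar.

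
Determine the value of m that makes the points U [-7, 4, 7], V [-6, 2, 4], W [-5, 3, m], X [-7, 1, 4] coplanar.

4

Normal to plane UVX: n = (-3, 3, -3); plane equation n·P = 12.
Requiring n·W = 12: (-3)m + (24) = 12.
So m = 4.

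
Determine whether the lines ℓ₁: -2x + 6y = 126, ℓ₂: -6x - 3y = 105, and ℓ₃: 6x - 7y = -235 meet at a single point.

Yes

Lines aᵢx + bᵢy = cᵢ with pairwise distinct directions are concurrent exactly when det[aᵢ bᵢ cᵢ] = 0.
Here the determinant is 0.
It vanishes, so the lines are concurrent at (-24, 13).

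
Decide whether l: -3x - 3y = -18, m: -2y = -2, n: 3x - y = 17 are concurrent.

No

The three lines meet at one point iff the augmented coefficient matrix [aᵢ bᵢ cᵢ] has rank < 3, i.e. its determinant vanishes.
Here the determinant is 18.
Nonzero, so no common point exists.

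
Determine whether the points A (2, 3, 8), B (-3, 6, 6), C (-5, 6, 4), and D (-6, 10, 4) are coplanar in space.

No

The four points are coplanar iff the 3×3 determinant with rows AB, AC, AD is zero.
Rows: (-5, 3, -2), (-7, 3, -4), (-8, 7, -4).
Expanding along the first row: (-5)(16) − (3)(-4) + (-2)(-25) = -18.
Nonzero ⇒ not coplanar.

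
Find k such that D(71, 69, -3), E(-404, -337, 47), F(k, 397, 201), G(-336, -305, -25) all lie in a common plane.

Normal to plane DEG: n = (27632, -30800, 12408); plane equation n·P = -200552.
Requiring n·F = -200552: (27632)k + (-9733592) = -200552.
So k = 345.

345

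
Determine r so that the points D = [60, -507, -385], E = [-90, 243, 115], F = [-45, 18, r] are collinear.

-35

Direction DE = (-150, 750, 500). From the x-coordinate of F, the parameter along the line is τ = (-45 − 60)/(-150) = 7/10.
Then r = (-385) + 7/10·(500) = -35.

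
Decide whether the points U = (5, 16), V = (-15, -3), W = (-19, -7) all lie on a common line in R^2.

No

UV = (-20, -19), UW = (-24, -23).
Twice the signed area of △UVW is (-20)(-23) − (-19)(-24) = 4.
The area is nonzero, so the three points are not collinear.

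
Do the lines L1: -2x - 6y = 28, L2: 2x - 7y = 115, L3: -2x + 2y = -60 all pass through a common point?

Lines aᵢx + bᵢy = cᵢ with pairwise distinct directions are concurrent exactly when det[aᵢ bᵢ cᵢ] = 0.
Here the determinant is 0.
It vanishes, so the lines are concurrent at (19, -11).

Yes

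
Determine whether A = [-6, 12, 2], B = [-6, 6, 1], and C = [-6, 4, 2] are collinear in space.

AB = (0, -6, -1), AC = (0, -8, 0).
Comparing components 2 and 3: (-6)(0) − (-1)(-8) = -8 ≠ 0, so AB and AC are not parallel and the points are not collinear.

No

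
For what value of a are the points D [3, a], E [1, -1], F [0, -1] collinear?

-1

Collinearity: (D − E) must be parallel to (F − E) = (-1, 0).
Cross-multiplying the components: (a − (-1))·(-1) = (2)·(0).
Solving gives a = -1.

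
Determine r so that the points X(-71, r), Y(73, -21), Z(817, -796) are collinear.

Collinearity: (X − Y) must be parallel to (Z − Y) = (744, -775).
Cross-multiplying the components: (r − (-21))·(744) = (-144)·(-775).
Solving gives r = 129.

129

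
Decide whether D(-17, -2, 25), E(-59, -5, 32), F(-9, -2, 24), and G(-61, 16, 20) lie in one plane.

Yes

With D as base: DE = (-42, -3, 7), DF = (8, 0, -1), DG = (-44, 18, -5).
DF × DG = (18, 84, 144).
DE · (DF × DG) = 0.
The scalar triple product vanishes, so the four points are coplanar.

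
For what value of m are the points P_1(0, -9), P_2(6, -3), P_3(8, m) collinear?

-1

The three points are collinear iff det[P_1P_2; P_1P_3] = 0.
This determinant is linear in m: (6)m + (6) = 0, so m = -1.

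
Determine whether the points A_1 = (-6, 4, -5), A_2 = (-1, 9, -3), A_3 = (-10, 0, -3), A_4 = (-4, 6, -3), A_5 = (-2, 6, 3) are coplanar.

No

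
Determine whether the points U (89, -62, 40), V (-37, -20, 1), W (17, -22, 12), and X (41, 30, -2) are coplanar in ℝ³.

Yes

With U as base: UV = (-126, 42, -39), UW = (-72, 40, -28), UX = (-48, 92, -42).
UW × UX = (896, -1680, -4704).
UV · (UW × UX) = 0.
The scalar triple product vanishes, so the four points are coplanar.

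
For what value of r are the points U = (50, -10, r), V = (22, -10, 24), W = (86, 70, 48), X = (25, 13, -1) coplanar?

The points are coplanar iff UV · (UW × UX) = 0.
Expanding, this is linear in r: (-1232)r + (101024) = 0.
So r = 82.

82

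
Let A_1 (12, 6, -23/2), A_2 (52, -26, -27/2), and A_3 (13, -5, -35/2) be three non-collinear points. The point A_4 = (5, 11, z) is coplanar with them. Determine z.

The plane through A_1, A_2, A_3 has equation 170x + 238y − 408z = 8160.
Substituting A_4: (-408)z + (3468) = 8160, so z = -23/2.

-23/2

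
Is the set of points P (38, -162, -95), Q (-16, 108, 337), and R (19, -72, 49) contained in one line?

PQ = (-54, 270, 432), PR = (-19, 90, 144).
PQ × PR = (0, -432, 270).
The cross product is nonzero, so the points do not lie on one line.

No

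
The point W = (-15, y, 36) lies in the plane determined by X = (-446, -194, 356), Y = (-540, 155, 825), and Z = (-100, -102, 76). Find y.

-52

The plane through X, Y, Z has equation −140868x + 135954y − 129402z = -9615060.
Substituting W: (135954)y + (-2545452) = -9615060, so y = -52.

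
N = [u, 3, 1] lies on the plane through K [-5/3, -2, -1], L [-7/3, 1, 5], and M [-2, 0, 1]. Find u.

-7/3

A normal to the plane is n = KL × KM = (-6, -2/3, -1/3).
N lies in the plane iff n · KN = 0.
This gives (-6)u + (-14) = 0, so u = -7/3.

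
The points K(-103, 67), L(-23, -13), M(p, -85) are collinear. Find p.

The three points are collinear iff det[KL; KM] = 0.
This determinant is linear in p: (80)p + (-3920) = 0, so p = 49.

49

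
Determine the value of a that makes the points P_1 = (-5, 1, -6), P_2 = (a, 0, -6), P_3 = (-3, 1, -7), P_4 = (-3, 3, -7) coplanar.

Coplanarity ⇔ det[P_1P_2; P_1P_3; P_1P_4] = 0.
Expanding, this is linear in a: (2)a + (10) = 0.
So a = -5.

-5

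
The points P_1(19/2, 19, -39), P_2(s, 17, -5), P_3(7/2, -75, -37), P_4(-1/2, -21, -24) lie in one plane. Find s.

The points are coplanar iff P_1P_2 · (P_1P_3 × P_1P_4) = 0.
Expanding, this is linear in s: (-1330)s + (-11305) = 0.
So s = -17/2.

-17/2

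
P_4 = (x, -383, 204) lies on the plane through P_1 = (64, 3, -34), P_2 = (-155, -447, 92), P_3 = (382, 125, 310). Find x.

The plane through P_1, P_2, P_3 has equation −170172x + 115404y + 116382z = -14501784.
Substituting P_4: (-170172)x + (-20457804) = -14501784, so x = -35.

-35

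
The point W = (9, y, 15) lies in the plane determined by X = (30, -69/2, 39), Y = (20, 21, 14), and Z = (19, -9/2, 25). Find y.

33/2

Coplanarity requires XY · (XZ × XW) = 0.
XY = (-10, 111/2, -25), XZ = (-11, 30, -14); the triple product is linear in y with coefficient 135 and constant term -4455/2.
Setting it to zero: y = 33/2.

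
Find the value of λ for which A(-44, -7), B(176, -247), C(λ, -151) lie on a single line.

Collinearity: (C − A) must be parallel to (B − A) = (220, -240).
Cross-multiplying the components: (λ − (-44))·(-240) = (-144)·(220).
Solving gives λ = 88.

88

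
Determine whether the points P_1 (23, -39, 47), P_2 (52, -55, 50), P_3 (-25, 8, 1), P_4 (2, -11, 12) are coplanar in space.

Yes

A normal to the plane through P_1, P_2, P_3 is n = P_1P_2 × P_1P_3 = (595, 1190, 595).
The plane has equation n·P = -4760. For P_4: n·P_4 = -4760.
Equal, so P_4 lies in the plane and all four are coplanar.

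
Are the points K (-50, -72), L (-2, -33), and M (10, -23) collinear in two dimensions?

No

KL = (48, 39), KM = (60, 49).
det[KL; KM] = (48)(49) − (39)(60) = 12.
The determinant is nonzero, so they are not collinear.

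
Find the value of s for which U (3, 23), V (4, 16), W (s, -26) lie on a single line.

10

The three points are collinear iff det[UV; UW] = 0.
This determinant is linear in s: (7)s + (-70) = 0, so s = 10.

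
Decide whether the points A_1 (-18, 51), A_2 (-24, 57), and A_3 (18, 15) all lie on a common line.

A_1A_2 = (-6, 6), A_1A_3 = (36, -36).
det[A_1A_2; A_1A_3] = (-6)(-36) − (6)(36) = 0.
The determinant is zero, so the points are collinear.

Yes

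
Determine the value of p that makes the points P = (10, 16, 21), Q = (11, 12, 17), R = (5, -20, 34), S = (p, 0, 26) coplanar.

Normal to plane PQR: n = (-196, 7, -56); plane equation n·X = -3024.
Requiring n·S = -3024: (-196)p + (-1456) = -3024.
So p = 8.

8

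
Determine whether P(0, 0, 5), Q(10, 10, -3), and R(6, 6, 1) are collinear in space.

PQ = (10, 10, -8), PR = (6, 6, -4).
Comparing components 2 and 3: (10)(-4) − (-8)(6) = 8 ≠ 0, so PQ and PR are not parallel and the points are not collinear.

No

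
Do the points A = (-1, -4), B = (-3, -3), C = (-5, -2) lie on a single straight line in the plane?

Yes

AB = (-2, 1), AC = (-4, 2).
Checking proportionality: AC = 2·AB, so the vectors are parallel and the points are collinear.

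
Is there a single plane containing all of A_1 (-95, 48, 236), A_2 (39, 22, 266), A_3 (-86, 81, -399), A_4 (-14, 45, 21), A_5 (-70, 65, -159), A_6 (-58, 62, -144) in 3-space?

The plane through A_1, A_2, A_3 has normal n = A_1A_2 × A_1A_3 = (15520, 85360, 4656) and equation n·P = 3721696.
Checking the remaining points: n·A_4 = 3721696, n·A_5 = 3721696, n·A_6 = 3721696.
All equal 3721696, so all 6 points lie in one plane.

Yes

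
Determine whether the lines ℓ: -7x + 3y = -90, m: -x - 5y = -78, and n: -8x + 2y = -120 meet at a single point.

The three lines meet at one point iff the augmented coefficient matrix [aᵢ bᵢ cᵢ] has rank < 3, i.e. its determinant vanishes.
Here the determinant is 0.
It vanishes, so the lines are concurrent at (18, 12).

Yes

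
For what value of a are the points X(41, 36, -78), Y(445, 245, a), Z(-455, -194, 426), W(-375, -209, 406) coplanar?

Normal to plane XZW: n = (12160, 30400, 25840); plane equation n·P = -422560.
Requiring n·Y = -422560: (25840)a + (12859200) = -422560.
So a = -514.

-514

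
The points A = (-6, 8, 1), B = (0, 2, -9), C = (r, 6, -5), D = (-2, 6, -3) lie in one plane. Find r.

4

Normal to plane ABD: n = (4, -16, 12); plane equation n·P = -140.
Requiring n·C = -140: (4)r + (-156) = -140.
So r = 4.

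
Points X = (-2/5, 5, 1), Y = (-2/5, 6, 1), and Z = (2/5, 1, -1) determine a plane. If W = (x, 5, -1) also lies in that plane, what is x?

Coplanarity requires XY · (XZ × XW) = 0.
XY = (0, 1, 0), XZ = (4/5, -4, -2); the triple product is linear in x with coefficient -2 and constant term 4/5.
Setting it to zero: x = 2/5.

2/5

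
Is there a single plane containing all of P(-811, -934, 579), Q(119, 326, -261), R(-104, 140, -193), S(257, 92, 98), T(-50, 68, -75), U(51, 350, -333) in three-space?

The plane through P, Q, R has normal n = PQ × PR = (-70560, 124080, 108000) and equation n·X = 3865440.
Checking the remaining points: n·S = 3865440, n·T = 3865440, n·U = 3865440.
All equal 3865440, so all 6 points lie in one plane.

Yes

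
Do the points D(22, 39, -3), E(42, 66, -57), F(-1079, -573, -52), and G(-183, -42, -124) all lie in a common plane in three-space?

No

With D as base: DE = (20, 27, -54), DF = (-1101, -612, -49), DG = (-205, -81, -121).
DF × DG = (70083, -123176, -36279).
DE · (DF × DG) = 34974.
Since 34974 ≠ 0, the four points are not coplanar.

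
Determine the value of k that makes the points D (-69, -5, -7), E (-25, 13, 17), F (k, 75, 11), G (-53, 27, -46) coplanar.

Coplanarity ⇔ det[DE; DF; DG] = 0.
Expanding, this is linear in k: (1470)k + (-86730) = 0.
So k = 59.

59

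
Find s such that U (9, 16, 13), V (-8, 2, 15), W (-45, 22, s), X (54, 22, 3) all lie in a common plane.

The points are coplanar iff UV · (UW × UX) = 0.
Expanding, this is linear in s: (-528)s + (14256) = 0.
So s = 27.

27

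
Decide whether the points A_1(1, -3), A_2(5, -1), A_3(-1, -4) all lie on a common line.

A_1A_2 = (4, 2), A_1A_3 = (-2, -1).
det[A_1A_2; A_1A_3] = (4)(-1) − (2)(-2) = 0.
The determinant is zero, so the points are collinear.

Yes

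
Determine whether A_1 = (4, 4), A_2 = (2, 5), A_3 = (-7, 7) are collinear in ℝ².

No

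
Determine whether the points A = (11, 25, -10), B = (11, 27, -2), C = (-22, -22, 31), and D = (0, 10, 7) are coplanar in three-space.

No

With A as base: AB = (0, 2, 8), AC = (-33, -47, 41), AD = (-11, -15, 17).
AC × AD = (-184, 110, -22).
AB · (AC × AD) = 44.
Since 44 ≠ 0, the four points are not coplanar.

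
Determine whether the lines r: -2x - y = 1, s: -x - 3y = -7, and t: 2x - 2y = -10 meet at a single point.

Yes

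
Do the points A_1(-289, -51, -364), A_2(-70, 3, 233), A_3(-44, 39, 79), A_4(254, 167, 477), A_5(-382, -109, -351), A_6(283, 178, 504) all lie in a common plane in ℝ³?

The plane through A_1, A_2, A_3 has normal n = A_1A_2 × A_1A_3 = (-29808, 49248, 6480) and equation n·P = 3744144.
Checking the remaining points: n·A_4 = 3744144, n·A_5 = 3744144, n·A_6 = 3596400.
Since n·A_6 = 3596400 ≠ 3744144, A_6 is off the plane and the points are not all coplanar.

No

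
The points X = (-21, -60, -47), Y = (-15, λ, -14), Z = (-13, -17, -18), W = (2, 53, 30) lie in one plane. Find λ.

The points are coplanar iff XY · (XZ × XW) = 0.
Expanding, this is linear in λ: (51)λ + (459) = 0.
So λ = -9.

-9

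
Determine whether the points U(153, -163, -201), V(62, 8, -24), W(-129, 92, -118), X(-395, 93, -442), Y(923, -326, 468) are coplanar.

No

The plane through U, V, W has normal n = UV × UW = (-30942, -42361, 25017) and equation n·P = -2857700.
Checking the remaining points: n·X = -2774997, n·Y = -3041824.
Since n·X = -2774997 ≠ -2857700, X is off the plane and the points are not all coplanar.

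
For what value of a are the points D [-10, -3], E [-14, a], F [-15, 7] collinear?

5

The three points are collinear iff det[DE; DF] = 0.
This determinant is linear in a: (5)a + (-25) = 0, so a = 5.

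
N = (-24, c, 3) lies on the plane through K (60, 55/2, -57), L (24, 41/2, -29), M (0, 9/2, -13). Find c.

-23/2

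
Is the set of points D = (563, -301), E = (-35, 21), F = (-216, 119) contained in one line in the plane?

No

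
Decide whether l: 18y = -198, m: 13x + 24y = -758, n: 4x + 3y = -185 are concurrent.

Intersecting l and m: solving the 2×2 system gives (x, y) = (-38, -11).
Substitute into n: (4)(-38) + (3)(-11) = -185.
This equals -185, so (-38, -11) lies on all three lines and they are concurrent.

Yes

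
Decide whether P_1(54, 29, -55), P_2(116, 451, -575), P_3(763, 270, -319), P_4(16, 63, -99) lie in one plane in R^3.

With P_1 as base: P_1P_2 = (62, 422, -520), P_1P_3 = (709, 241, -264), P_1P_4 = (-38, 34, -44).
P_1P_3 × P_1P_4 = (-1628, 41228, 33264).
P_1P_2 · (P_1P_3 × P_1P_4) = 0.
The scalar triple product vanishes, so the four points are coplanar.

Yes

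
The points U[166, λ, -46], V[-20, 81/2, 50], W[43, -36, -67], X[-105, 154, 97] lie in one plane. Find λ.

The points are coplanar iff UV · (UW × UX) = 0.
Expanding, this is linear in λ: (-6984)λ + (-1456164) = 0.
So λ = -417/2.

-417/2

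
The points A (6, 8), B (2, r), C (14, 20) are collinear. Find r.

The three points are collinear iff det[AB; AC] = 0.
This determinant is linear in r: (-8)r + (16) = 0, so r = 2.

2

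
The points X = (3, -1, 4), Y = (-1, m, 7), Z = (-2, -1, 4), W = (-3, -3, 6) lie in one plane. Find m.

Coplanarity ⇔ det[XY; XZ; XW] = 0.
Expanding, this is linear in m: (10)m + (40) = 0.
So m = -4.

-4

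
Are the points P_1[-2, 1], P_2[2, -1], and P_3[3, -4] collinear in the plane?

P_1P_2 = (4, -2), P_1P_3 = (5, -5).
If collinear, P_1P_3 would be a scalar multiple of P_1P_2. But (4)·(-5) ≠ (-2)·(5) (difference -10), so they are not parallel; the points are not collinear.

No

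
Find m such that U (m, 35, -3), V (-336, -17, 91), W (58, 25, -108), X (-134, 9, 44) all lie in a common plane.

Coplanarity ⇔ det[UV; UW; UX] = 0.
Expanding, this is linear in m: (-3200)m + (217600) = 0.
So m = 68.

68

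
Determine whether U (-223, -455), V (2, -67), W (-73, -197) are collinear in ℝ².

UV = (225, 388), UW = (150, 258).
det[UV; UW] = (225)(258) − (388)(150) = -150.
The determinant is nonzero, so they are not collinear.

No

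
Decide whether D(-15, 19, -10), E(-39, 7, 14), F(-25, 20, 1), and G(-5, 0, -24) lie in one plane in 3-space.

With D as base: DE = (-24, -12, 24), DF = (-10, 1, 11), DG = (10, -19, -14).
DF × DG = (195, -30, 180).
DE · (DF × DG) = 0.
The scalar triple product vanishes, so the four points are coplanar.

Yes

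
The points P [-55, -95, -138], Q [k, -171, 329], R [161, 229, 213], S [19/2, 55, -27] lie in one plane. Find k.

Coplanarity ⇔ det[PQ; PR; PS] = 0.
Expanding, this is linear in k: (-16686)k + (4555278) = 0.
So k = 273.

273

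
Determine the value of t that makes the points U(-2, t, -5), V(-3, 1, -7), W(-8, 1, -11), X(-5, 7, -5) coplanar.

3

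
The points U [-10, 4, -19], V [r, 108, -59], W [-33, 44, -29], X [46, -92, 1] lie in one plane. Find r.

-67

The points are coplanar iff UV · (UW × UX) = 0.
Expanding, this is linear in r: (-160)r + (-10720) = 0.
So r = -67.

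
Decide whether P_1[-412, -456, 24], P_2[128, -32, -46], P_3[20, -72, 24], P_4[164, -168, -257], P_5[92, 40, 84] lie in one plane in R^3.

No

The plane through P_1, P_2, P_3 has normal n = P_1P_2 × P_1P_3 = (26880, -30240, 24192) and equation n·P = 3295488.
Checking the remaining points: n·P_4 = 3271296, n·P_5 = 3295488.
Since n·P_4 = 3271296 ≠ 3295488, P_4 is off the plane and the points are not all coplanar.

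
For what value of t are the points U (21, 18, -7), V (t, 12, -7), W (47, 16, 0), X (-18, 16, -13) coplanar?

Coplanarity ⇔ det[UV; UW; UX] = 0.
Expanding, this is linear in t: (26)t + (156) = 0.
So t = -6.

-6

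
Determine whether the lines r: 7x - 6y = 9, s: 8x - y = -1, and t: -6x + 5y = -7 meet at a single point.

No

The three lines meet at one point iff the augmented coefficient matrix [aᵢ bᵢ cᵢ] has rank < 3, i.e. its determinant vanishes.
Here the determinant is 18.
Nonzero, so no common point exists.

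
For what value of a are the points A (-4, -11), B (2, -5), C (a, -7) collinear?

Collinearity: (C − A) must be parallel to (B − A) = (6, 6).
Cross-multiplying the components: (a − (-4))·(6) = (4)·(6).
Solving gives a = 0.

0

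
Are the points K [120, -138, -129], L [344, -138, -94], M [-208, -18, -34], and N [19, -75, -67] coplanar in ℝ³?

No

The four points are coplanar iff the 3×3 determinant with rows KL, KM, KN is zero.
Rows: (224, 0, 35), (-328, 120, 95), (-101, 63, 62).
Expanding along the first row: (224)(1455) − (0)(-10741) + (35)(-8544) = 26880.
Nonzero ⇒ not coplanar.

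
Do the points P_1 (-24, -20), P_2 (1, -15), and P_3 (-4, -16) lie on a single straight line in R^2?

P_1P_2 = (25, 5), P_1P_3 = (20, 4).
Twice the signed area of △P_1P_2P_3 is (25)(4) − (5)(20) = 0.
The triangle is degenerate (zero area), so the points are collinear.

Yes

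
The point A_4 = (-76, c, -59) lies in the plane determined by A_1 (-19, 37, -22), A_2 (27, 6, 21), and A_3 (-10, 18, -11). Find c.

-6

A normal to the plane is n = A_1A_2 × A_1A_3 = (476, -119, -595).
A_4 lies in the plane iff n · A_1A_4 = 0.
This gives (-119)c + (-714) = 0, so c = -6.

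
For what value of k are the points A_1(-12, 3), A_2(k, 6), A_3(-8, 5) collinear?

Collinearity: (A_2 − A_1) must be parallel to (A_3 − A_1) = (4, 2).
Cross-multiplying the components: (k − (-12))·(2) = (3)·(4).
Solving gives k = -6.

-6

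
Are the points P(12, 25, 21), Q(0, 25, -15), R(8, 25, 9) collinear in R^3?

Yes

PQ = (-12, 0, -36), PR = (-4, 0, -12).
Each component of PR is 1/3 times the corresponding component of PQ, so PR = 1/3·PQ and the points are collinear.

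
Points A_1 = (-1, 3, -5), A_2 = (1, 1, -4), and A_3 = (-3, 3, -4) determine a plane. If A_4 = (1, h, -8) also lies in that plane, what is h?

Coplanarity requires A_1A_2 · (A_1A_3 × A_1A_4) = 0.
A_1A_2 = (2, -2, 1), A_1A_3 = (-2, 0, 1); the triple product is linear in h with coefficient -4 and constant term 20.
Setting it to zero: h = 5.

5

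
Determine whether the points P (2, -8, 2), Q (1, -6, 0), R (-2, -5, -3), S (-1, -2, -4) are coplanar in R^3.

Yes

A normal to the plane through P, Q, R is n = PQ × PR = (-4, 3, 5).
The plane has equation n·X = -22. For S: n·S = -22.
Equal, so S lies in the plane and all four are coplanar.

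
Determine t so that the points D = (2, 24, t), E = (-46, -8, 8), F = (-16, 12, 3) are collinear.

0

Direction EF = (30, 20, -5). From the x-coordinate of D, the parameter along the line is τ = (2 − (-46))/30 = 8/5.
Then t = 8 + 8/5·(-5) = 0.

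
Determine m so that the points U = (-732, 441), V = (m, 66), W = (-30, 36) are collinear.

-82

Collinearity: (V − U) must be parallel to (W − U) = (702, -405).
Cross-multiplying the components: (m − (-732))·(-405) = (-375)·(702).
Solving gives m = -82.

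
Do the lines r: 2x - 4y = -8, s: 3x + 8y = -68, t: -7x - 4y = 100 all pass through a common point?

Intersecting r and s: solving the 2×2 system gives (x, y) = (-12, -4).
Substitute into t: (-7)(-12) + (-4)(-4) = 100.
This equals 100, so (-12, -4) lies on all three lines and they are concurrent.

Yes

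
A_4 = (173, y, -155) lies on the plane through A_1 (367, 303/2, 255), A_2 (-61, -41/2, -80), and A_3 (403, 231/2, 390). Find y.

391/2

A normal to the plane is n = A_1A_2 × A_1A_3 = (-35280, 45720, 21600).
A_4 lies in the plane iff n · A_1A_4 = 0.
This gives (45720)y + (-8938260) = 0, so y = 391/2.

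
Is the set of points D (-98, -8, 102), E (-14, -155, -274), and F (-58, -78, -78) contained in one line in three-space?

DE = (84, -147, -376), DF = (40, -70, -180).
DE × DF = (140, 80, 0).
The cross product is nonzero, so the points do not lie on one line.

No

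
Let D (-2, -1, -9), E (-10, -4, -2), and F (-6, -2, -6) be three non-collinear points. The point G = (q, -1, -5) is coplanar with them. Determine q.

-10

A normal to the plane is n = DE × DF = (-2, -4, -4).
G lies in the plane iff n · DG = 0.
This gives (-2)q + (-20) = 0, so q = -10.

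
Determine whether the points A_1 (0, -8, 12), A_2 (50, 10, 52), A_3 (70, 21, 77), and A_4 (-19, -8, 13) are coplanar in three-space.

A normal to the plane through A_1, A_2, A_3 is n = A_1A_2 × A_1A_3 = (10, -450, 190).
The plane has equation n·P = 5880. For A_4: n·A_4 = 5880.
Equal, so A_4 lies in the plane and all four are coplanar.

Yes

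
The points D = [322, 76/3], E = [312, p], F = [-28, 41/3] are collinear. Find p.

Collinearity: (E − D) must be parallel to (F − D) = (-350, -35/3).
Cross-multiplying the components: (p − 76/3)·(-350) = (-10)·(-35/3).
Solving gives p = 25.

25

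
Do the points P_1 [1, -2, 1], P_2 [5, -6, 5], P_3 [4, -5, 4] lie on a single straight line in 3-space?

P_1P_2 = (4, -4, 4), P_1P_3 = (3, -3, 3).
Each component of P_1P_3 is 3/4 times the corresponding component of P_1P_2, so P_1P_3 = 3/4·P_1P_2 and the points are collinear.

Yes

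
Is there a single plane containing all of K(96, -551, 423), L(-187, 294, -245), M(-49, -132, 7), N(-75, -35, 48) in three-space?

A normal to the plane through K, L, M is n = KL × KM = (-71628, -20868, 3948).
The plane has equation n·P = 6291984. For N: n·N = 6291984.
Equal, so N lies in the plane and all four are coplanar.

Yes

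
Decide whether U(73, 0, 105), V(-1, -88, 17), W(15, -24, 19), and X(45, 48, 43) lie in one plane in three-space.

A normal to the plane through U, V, W is n = UV × UW = (5456, -1260, -3328).
The plane has equation n·P = 48848. For X: n·X = 41936.
41936 ≠ 48848, so X is off the plane.

No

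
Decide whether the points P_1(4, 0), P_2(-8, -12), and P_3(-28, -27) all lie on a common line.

P_1P_2 = (-12, -12), P_1P_3 = (-32, -27).
If collinear, P_1P_3 would be a scalar multiple of P_1P_2. But (-12)·(-27) ≠ (-12)·(-32) (difference -60), so they are not parallel; the points are not collinear.

No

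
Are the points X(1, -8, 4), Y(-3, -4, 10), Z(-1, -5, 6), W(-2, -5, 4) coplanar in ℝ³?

With X as base: XY = (-4, 4, 6), XZ = (-2, 3, 2), XW = (-3, 3, 0).
XZ × XW = (-6, -6, 3).
XY · (XZ × XW) = 18.
Since 18 ≠ 0, the four points are not coplanar.

No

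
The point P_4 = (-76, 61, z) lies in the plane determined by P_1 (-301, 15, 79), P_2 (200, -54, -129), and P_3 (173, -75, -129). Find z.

41/2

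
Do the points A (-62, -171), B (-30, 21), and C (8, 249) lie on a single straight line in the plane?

Yes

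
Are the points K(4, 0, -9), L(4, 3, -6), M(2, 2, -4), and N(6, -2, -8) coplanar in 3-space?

No

With K as base: KL = (0, 3, 3), KM = (-2, 2, 5), KN = (2, -2, 1).
KM × KN = (12, 12, 0).
KL · (KM × KN) = 36.
Since 36 ≠ 0, the four points are not coplanar.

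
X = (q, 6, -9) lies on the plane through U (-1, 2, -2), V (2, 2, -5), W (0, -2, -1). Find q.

4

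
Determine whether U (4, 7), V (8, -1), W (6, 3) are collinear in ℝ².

Yes

UV = (4, -8), UW = (2, -4).
det[UV; UW] = (4)(-4) − (-8)(2) = 0.
The determinant is zero, so the points are collinear.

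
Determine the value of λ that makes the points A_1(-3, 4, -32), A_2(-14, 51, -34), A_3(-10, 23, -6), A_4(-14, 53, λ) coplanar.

-39

Normal to plane A_1A_2A_3: n = (1260, 300, 120); plane equation n·P = -6420.
Requiring n·A_4 = -6420: (120)λ + (-1740) = -6420.
So λ = -39.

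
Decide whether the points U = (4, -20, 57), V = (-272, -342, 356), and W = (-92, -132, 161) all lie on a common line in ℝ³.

UV = (-276, -322, 299), UW = (-96, -112, 104).
UV × UW = (0, 0, 0).
The cross product vanishes, so the three points are collinear.

Yes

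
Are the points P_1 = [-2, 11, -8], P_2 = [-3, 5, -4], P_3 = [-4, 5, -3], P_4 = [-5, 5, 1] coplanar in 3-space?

The four points are coplanar iff the 3×3 determinant with rows P_1P_2, P_1P_3, P_1P_4 is zero.
Rows: (-1, -6, 4), (-2, -6, 5), (-3, -6, 9).
Expanding along the first row: (-1)(-24) − (-6)(-3) + (4)(-6) = -18.
Nonzero ⇒ not coplanar.

No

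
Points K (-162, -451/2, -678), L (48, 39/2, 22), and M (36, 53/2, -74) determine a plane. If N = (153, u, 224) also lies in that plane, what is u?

395/2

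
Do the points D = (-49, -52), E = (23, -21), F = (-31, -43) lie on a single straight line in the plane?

No

DE = (72, 31), DF = (18, 9).
If collinear, DF would be a scalar multiple of DE. But (72)·(9) ≠ (31)·(18) (difference 90), so they are not parallel; the points are not collinear.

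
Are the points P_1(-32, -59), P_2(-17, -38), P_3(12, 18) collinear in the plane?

No

P_1P_2 = (15, 21), P_1P_3 = (44, 77).
det[P_1P_2; P_1P_3] = (15)(77) − (21)(44) = 231.
The determinant is nonzero, so they are not collinear.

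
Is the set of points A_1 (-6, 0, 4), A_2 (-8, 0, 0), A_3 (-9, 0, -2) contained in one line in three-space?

Yes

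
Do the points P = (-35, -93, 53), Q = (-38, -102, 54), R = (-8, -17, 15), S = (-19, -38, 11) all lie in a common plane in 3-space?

The four points are coplanar iff the 3×3 determinant with rows PQ, PR, PS is zero.
Rows: (-3, -9, 1), (27, 76, -38), (16, 55, -42).
Expanding along the first row: (-3)(-1102) − (-9)(-526) + (1)(269) = -1159.
Nonzero ⇒ not coplanar.

No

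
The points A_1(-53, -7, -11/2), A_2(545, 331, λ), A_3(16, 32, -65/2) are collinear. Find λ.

Direction A_1A_3 = (69, 39, -27). From the x-coordinate of A_2, the parameter along the line is τ = (545 − (-53))/69 = 26/3.
Then λ = (-11/2) + 26/3·(-27) = -479/2.

-479/2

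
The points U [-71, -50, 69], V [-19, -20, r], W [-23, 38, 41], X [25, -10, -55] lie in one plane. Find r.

Normal to plane UWX: n = (-9792, 3264, -6528); plane equation n·P = 81600.
Requiring n·V = 81600: (-6528)r + (120768) = 81600.
So r = 6.

6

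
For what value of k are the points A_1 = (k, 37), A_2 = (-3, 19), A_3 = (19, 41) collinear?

15

The three points are collinear iff det[A_1A_2; A_1A_3] = 0.
This determinant is linear in k: (-22)k + (330) = 0, so k = 15.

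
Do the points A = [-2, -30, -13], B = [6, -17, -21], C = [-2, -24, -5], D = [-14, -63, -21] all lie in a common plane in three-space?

With A as base: AB = (8, 13, -8), AC = (0, 6, 8), AD = (-12, -33, -8).
AC × AD = (216, -96, 72).
AB · (AC × AD) = -96.
Since -96 ≠ 0, the four points are not coplanar.

No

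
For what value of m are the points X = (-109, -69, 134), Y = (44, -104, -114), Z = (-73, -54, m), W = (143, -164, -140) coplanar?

-8

Normal to plane XYW: n = (-13970, -20574, -5715); plane equation n·P = 2176526.
Requiring n·Z = 2176526: (-5715)m + (2130806) = 2176526.
So m = -8.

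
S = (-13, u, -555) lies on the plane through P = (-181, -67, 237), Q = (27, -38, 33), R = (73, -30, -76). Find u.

-28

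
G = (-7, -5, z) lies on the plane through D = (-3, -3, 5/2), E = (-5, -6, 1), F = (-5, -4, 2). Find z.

Coplanarity requires DE · (DF × DG) = 0.
DE = (-2, -3, -3/2), DF = (-2, -1, -1/2); the triple product is linear in z with coefficient -4 and constant term 6.
Setting it to zero: z = 3/2.

3/2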